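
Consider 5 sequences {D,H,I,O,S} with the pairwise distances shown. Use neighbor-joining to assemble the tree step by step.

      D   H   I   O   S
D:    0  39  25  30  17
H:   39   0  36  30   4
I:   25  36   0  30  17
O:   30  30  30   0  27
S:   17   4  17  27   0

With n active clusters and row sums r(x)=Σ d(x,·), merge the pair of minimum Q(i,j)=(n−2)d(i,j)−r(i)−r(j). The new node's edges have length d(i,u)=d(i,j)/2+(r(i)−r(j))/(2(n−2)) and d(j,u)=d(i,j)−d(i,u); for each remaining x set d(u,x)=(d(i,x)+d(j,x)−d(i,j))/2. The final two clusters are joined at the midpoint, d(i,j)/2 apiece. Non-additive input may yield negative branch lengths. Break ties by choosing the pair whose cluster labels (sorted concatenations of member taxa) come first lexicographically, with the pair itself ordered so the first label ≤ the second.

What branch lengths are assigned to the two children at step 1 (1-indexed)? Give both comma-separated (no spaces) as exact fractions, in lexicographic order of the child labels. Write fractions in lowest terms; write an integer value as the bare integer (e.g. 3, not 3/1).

step 1: merge (H,S) at d=4, Q=-162; branch lengths H→28/3, S→-16/3; new cluster HS
  updated: d(D,HS)=26, d(HS,I)=49/2, d(HS,O)=53/2
step 2: merge (D,I) at d=25, Q=-221/2; branch lengths D→103/8, I→97/8; new cluster DI
  updated: d(DI,HS)=51/4, d(DI,O)=35/2
step 3: merge (DI,HS) at d=51/4, Q=-227/4; branch lengths DI→15/8, HS→87/8; new cluster DHIS
  updated: d(DHIS,O)=125/8
step 4: merge (DHIS,O) at d=125/8; branch lengths DHIS→125/16, O→125/16; new cluster DHIOS
final tree: (((D:103/8,I:97/8):15/8,(H:28/3,S:-16/3):87/8):125/16,O:125/16)
total length: 459/8

28/3,-16/3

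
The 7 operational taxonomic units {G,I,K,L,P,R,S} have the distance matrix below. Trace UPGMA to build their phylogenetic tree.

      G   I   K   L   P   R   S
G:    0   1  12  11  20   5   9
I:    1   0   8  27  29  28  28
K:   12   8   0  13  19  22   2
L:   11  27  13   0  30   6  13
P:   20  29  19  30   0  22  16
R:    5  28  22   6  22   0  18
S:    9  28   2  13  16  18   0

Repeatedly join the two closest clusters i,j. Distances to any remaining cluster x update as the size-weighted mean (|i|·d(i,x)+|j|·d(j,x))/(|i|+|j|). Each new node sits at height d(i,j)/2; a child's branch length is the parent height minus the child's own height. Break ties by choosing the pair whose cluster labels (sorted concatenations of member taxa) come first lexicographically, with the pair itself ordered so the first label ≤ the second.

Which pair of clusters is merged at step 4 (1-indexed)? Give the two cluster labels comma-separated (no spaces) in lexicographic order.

iteration 1: select G,I (d=1); attach at lengths (1/2, 1/2); label the merged cluster GI
  updated: d(GI,K)=10, d(GI,L)=19, d(GI,P)=49/2, d(GI,R)=33/2, d(GI,S)=37/2
iteration 2: select K,S (d=2); attach at lengths (1, 1); label the merged cluster KS
  updated: d(GI,KS)=57/4, d(KS,L)=13, d(KS,P)=35/2, d(KS,R)=20
iteration 3: select L,R (d=6); attach at lengths (3, 3); label the merged cluster LR
  updated: d(GI,LR)=71/4, d(KS,LR)=33/2, d(LR,P)=26
iteration 4: select GI,KS (d=57/4); attach at lengths (53/8, 49/8); label the merged cluster GIKS
  updated: d(GIKS,LR)=137/8, d(GIKS,P)=21
iteration 5: select GIKS,LR (d=137/8); attach at lengths (23/16, 89/16); label the merged cluster GIKLRS
  updated: d(GIKLRS,P)=68/3
iteration 6: select GIKLRS,P (d=68/3); attach at lengths (133/48, 34/3); label the merged cluster GIKLPRS
final tree: ((((G:1/2,I:1/2):53/8,(K:1,S:1):49/8):23/16,(L:3,R:3):89/16):133/48,P:34/3)
total length: 2057/48

GI,KS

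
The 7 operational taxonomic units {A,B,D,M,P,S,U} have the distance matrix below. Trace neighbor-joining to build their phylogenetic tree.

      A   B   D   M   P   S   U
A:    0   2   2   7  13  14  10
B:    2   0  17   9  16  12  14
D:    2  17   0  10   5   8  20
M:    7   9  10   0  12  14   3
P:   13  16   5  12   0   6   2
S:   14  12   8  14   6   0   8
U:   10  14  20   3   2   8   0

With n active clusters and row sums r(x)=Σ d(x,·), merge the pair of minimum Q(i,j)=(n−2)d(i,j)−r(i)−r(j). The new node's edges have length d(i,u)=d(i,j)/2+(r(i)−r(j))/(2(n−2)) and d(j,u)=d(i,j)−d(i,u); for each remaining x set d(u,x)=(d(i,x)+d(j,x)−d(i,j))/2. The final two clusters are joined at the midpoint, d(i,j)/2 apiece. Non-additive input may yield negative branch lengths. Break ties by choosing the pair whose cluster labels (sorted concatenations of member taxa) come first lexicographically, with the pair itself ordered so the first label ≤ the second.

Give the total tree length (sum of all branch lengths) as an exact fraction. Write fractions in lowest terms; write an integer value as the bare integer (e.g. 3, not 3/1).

101/4

iteration 1: select A,B (d=2, Q=-108); attach at lengths (-6/5, 16/5); label the merged cluster AB
  updated: d(AB,D)=17/2, d(AB,M)=7, d(AB,P)=27/2, d(AB,S)=12, d(AB,U)=11
iteration 2: select M,U (d=3, Q=-78); attach at lengths (7/4, 5/4); label the merged cluster MU
  updated: d(AB,MU)=15/2, d(D,MU)=27/2, d(MU,P)=11/2, d(MU,S)=19/2
iteration 3: select AB,MU (d=15/2, Q=-55); attach at lengths (14/3, 17/6); label the merged cluster ABMU
  updated: d(ABMU,D)=29/4, d(ABMU,P)=23/4, d(ABMU,S)=7
iteration 4: select ABMU,S (d=7, Q=-27); attach at lengths (13/4, 15/4); label the merged cluster ABMSU
  updated: d(ABMSU,D)=33/8, d(ABMSU,P)=19/8
iteration 5: select ABMSU,D (d=33/8, Q=-23/2); attach at lengths (3/4, 27/8); label the merged cluster ABDMSU
  updated: d(ABDMSU,P)=13/8
iteration 6: select ABDMSU,P (d=13/8); attach at lengths (13/16, 13/16); label the merged cluster ABDMPSU
final tree: (((((A:-6/5,B:16/5):14/3,(M:7/4,U:5/4):17/6):13/4,S:15/4):3/4,D:27/8):13/16,P:13/16)
total length: 101/4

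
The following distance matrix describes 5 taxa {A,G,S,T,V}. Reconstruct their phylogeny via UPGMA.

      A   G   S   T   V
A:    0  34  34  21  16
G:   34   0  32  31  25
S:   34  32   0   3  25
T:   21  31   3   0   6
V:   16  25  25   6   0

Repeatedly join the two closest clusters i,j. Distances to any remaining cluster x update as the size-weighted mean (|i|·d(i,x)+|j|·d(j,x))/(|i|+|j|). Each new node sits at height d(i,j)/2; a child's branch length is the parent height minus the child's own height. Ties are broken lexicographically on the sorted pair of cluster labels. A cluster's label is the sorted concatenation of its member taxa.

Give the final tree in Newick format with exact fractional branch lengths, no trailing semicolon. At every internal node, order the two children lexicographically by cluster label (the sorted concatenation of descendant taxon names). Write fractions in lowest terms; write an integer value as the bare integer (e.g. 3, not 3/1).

((A:71/6,((S:3/2,T:3/2):25/4,V:31/4):49/12):41/12,G:61/4)

step 1: merge (S,T) at d=3; branch lengths S→3/2, T→3/2; new cluster ST
  updated: d(A,ST)=55/2, d(G,ST)=63/2, d(ST,V)=31/2
step 2: merge (ST,V) at d=31/2; branch lengths ST→25/4, V→31/4; new cluster STV
  updated: d(A,STV)=71/3, d(G,STV)=88/3
step 3: merge (A,STV) at d=71/3; branch lengths A→71/6, STV→49/12; new cluster ASTV
  updated: d(ASTV,G)=61/2
step 4: merge (ASTV,G) at d=61/2; branch lengths ASTV→41/12, G→61/4; new cluster AGSTV
final tree: ((A:71/6,((S:3/2,T:3/2):25/4,V:31/4):49/12):41/12,G:61/4)
total length: 619/12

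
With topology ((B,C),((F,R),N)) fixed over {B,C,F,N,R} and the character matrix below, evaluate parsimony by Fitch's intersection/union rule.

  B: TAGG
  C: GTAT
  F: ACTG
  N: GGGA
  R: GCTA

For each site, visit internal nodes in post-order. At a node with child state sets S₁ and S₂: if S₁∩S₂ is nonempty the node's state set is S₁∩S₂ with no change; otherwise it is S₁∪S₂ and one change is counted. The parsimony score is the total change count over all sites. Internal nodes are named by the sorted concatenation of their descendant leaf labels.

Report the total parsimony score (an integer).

[col 0] BC: children B:{T}, C:{G} ∪→ {G,T}; cost 1
[col 0] FR: children F:{A}, R:{G} ∪→ {A,G}; cost 1
[col 0] FNR: children FR:{A,G}, N:{G} ∩→ {G}; cost 0
[col 0] BCFNR: children BC:{G,T}, FNR:{G} ∩→ {G}; cost 0
[col 1] BC: children B:{A}, C:{T} ∪→ {A,T}; cost 1
[col 1] FR: children F:{C}, R:{C} ∩→ {C}; cost 0
[col 1] FNR: children FR:{C}, N:{G} ∪→ {C,G}; cost 1
[col 1] BCFNR: children BC:{A,T}, FNR:{C,G} ∪→ {A,C,G,T}; cost 1
[col 2] BC: children B:{G}, C:{A} ∪→ {A,G}; cost 1
[col 2] FR: children F:{T}, R:{T} ∩→ {T}; cost 0
[col 2] FNR: children FR:{T}, N:{G} ∪→ {G,T}; cost 1
[col 2] BCFNR: children BC:{A,G}, FNR:{G,T} ∩→ {G}; cost 0
[col 3] BC: children B:{G}, C:{T} ∪→ {G,T}; cost 1
[col 3] FR: children F:{G}, R:{A} ∪→ {A,G}; cost 1
[col 3] FNR: children FR:{A,G}, N:{A} ∩→ {A}; cost 0
[col 3] BCFNR: children BC:{G,T}, FNR:{A} ∪→ {A,G,T}; cost 1
per-site changes: [2, 3, 2, 3]; total = 10

10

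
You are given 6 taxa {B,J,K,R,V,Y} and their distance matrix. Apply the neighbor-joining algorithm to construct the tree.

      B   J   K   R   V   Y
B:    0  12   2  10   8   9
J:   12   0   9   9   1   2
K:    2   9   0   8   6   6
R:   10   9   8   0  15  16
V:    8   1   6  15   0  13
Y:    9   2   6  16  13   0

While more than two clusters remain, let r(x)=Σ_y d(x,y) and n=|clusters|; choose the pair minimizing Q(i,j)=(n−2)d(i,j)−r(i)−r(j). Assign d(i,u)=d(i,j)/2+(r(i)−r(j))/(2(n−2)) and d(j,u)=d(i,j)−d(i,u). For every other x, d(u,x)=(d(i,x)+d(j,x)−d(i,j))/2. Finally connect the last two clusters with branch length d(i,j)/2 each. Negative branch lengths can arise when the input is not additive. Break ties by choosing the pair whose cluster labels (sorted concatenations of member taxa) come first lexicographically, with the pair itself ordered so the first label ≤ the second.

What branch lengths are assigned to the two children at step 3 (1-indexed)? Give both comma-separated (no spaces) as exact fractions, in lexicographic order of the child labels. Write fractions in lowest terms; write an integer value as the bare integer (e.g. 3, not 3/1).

step 1: merge (J,V) at d=1, Q=-72; branch lengths J→-3/4, V→7/4; new cluster JV
  updated: d(B,JV)=19/2, d(JV,K)=7, d(JV,R)=23/2, d(JV,Y)=7
step 2: merge (JV,Y) at d=7, Q=-52; branch lengths JV→3, Y→4; new cluster JVY
  updated: d(B,JVY)=23/4, d(JVY,K)=3, d(JVY,R)=41/4
step 3: merge (B,K) at d=2, Q=-107/4; branch lengths B→35/16, K→-3/16; new cluster BK
  updated: d(BK,JVY)=27/8, d(BK,R)=8
step 4: merge (BK,JVY) at d=27/8, Q=-173/8; branch lengths BK→9/16, JVY→45/16; new cluster BJKVY
  updated: d(BJKVY,R)=119/16
step 5: merge (BJKVY,R) at d=119/16; branch lengths BJKVY→119/32, R→119/32; new cluster BJKRVY
final tree: (((B:35/16,K:-3/16):9/16,((J:-3/4,V:7/4):3,Y:4):45/16):119/32,R:119/32)
total length: 333/16

35/16,-3/16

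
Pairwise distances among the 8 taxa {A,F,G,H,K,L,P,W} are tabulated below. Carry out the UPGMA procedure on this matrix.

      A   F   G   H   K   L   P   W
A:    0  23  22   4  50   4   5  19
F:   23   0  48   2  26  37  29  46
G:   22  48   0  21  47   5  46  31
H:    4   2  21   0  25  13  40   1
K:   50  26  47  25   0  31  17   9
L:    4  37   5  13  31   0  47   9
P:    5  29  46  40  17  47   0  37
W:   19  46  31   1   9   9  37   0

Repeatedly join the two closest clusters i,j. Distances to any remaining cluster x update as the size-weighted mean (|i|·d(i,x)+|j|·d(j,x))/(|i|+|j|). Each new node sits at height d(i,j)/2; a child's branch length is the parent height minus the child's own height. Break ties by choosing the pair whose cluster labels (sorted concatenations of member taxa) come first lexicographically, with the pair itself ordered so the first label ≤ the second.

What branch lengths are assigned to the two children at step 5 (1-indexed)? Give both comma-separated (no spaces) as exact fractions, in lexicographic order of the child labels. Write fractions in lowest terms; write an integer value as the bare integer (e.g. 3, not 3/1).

iteration 1: select H,W (d=1); attach at lengths (1/2, 1/2); label the merged cluster HW
  updated: d(A,HW)=23/2, d(F,HW)=24, d(G,HW)=26, d(HW,K)=17, d(HW,L)=11, d(HW,P)=77/2
iteration 2: select A,L (d=4); attach at lengths (2, 2); label the merged cluster AL
  updated: d(AL,F)=30, d(AL,G)=27/2, d(AL,HW)=45/4, d(AL,K)=81/2, d(AL,P)=26
iteration 3: select AL,HW (d=45/4); attach at lengths (29/8, 41/8); label the merged cluster AHLW
  updated: d(AHLW,F)=27, d(AHLW,G)=79/4, d(AHLW,K)=115/4, d(AHLW,P)=129/4
iteration 4: select K,P (d=17); attach at lengths (17/2, 17/2); label the merged cluster KP
  updated: d(AHLW,KP)=61/2, d(F,KP)=55/2, d(G,KP)=93/2
iteration 5: select AHLW,G (d=79/4); attach at lengths (17/4, 79/8); label the merged cluster AGHLW
  updated: d(AGHLW,F)=156/5, d(AGHLW,KP)=337/10
iteration 6: select F,KP (d=55/2); attach at lengths (55/4, 21/4); label the merged cluster FKP
  updated: d(AGHLW,FKP)=493/15
iteration 7: select AGHLW,FKP (d=493/15); attach at lengths (787/120, 161/60); label the merged cluster AFGHKLPW
final tree: ((((A:2,L:2):29/8,(H:1/2,W:1/2):41/8):17/4,G:79/8):787/120,(F:55/4,(K:17/2,P:17/2):21/4):161/60)
total length: 4387/60

17/4,79/8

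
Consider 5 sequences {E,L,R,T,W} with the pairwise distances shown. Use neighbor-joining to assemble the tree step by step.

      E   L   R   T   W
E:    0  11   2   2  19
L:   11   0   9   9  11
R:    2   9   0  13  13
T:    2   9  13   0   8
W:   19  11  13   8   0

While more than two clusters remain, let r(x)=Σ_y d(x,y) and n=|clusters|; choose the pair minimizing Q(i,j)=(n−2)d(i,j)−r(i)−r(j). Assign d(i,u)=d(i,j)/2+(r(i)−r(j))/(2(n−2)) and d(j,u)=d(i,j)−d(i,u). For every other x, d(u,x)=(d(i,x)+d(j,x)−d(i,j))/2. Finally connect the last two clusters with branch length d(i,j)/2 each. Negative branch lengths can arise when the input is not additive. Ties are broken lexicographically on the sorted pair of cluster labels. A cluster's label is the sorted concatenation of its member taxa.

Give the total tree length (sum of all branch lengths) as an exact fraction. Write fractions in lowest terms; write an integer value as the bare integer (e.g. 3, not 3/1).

step 1: merge (E,R) at d=2, Q=-65; branch lengths E→1/2, R→3/2; new cluster ER
  updated: d(ER,L)=9, d(ER,T)=13/2, d(ER,W)=15
step 2: merge (ER,L) at d=9, Q=-83/2; branch lengths ER→39/8, L→33/8; new cluster ELR
  updated: d(ELR,T)=13/4, d(ELR,W)=17/2
step 3: merge (ELR,T) at d=13/4, Q=-79/4; branch lengths ELR→15/8, T→11/8; new cluster ELRT
  updated: d(ELRT,W)=53/8
step 4: merge (ELRT,W) at d=53/8; branch lengths ELRT→53/16, W→53/16; new cluster ELRTW
final tree: ((((E:1/2,R:3/2):39/8,L:33/8):15/8,T:11/8):53/16,W:53/16)
total length: 167/8

167/8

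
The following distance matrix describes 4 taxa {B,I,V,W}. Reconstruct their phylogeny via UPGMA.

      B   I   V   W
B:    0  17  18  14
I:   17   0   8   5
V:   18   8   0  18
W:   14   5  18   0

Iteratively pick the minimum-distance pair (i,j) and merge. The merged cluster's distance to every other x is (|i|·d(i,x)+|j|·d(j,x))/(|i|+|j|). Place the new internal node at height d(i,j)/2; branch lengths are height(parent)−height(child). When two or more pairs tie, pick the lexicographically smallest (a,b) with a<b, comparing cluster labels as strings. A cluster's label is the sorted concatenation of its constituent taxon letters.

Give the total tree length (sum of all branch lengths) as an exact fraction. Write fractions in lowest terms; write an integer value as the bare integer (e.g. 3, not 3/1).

76/3

1. join I+W (d=5) ⇒ IW; edges |I|=5/2, |W|=5/2
  updated: d(B,IW)=31/2, d(IW,V)=13
2. join IW+V (d=13) ⇒ IVW; edges |IW|=4, |V|=13/2
  updated: d(B,IVW)=49/3
3. join B+IVW (d=49/3) ⇒ BIVW; edges |B|=49/6, |IVW|=5/3
final tree: (B:49/6,((I:5/2,W:5/2):4,V:13/2):5/3)
total length: 76/3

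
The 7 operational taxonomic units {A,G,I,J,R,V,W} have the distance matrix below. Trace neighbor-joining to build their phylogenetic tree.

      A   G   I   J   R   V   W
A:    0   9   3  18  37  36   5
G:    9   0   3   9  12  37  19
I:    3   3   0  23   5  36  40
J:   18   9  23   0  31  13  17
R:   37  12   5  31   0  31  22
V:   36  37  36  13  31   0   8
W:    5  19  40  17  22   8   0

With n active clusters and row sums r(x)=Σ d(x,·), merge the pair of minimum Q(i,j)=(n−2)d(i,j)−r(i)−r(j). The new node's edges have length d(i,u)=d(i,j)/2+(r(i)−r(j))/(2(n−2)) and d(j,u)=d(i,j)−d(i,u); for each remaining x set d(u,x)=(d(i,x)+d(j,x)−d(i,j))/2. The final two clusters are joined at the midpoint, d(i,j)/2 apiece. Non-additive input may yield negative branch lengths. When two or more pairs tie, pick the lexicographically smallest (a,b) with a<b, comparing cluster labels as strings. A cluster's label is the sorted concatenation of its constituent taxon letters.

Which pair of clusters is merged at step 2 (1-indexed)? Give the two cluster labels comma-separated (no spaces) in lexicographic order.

J,VW

iteration 1: select V,W (d=8, Q=-232); attach at lengths (9, -1); label the merged cluster VW
  updated: d(A,VW)=33/2, d(G,VW)=24, d(I,VW)=34, d(J,VW)=11, d(R,VW)=45/2
iteration 2: select J,VW (d=11, Q=-156); attach at lengths (7/2, 15/2); label the merged cluster JVW
  updated: d(A,JVW)=47/4, d(G,JVW)=11, d(I,JVW)=23, d(JVW,R)=85/4
iteration 3: select I,R (d=5, Q=-377/4); attach at lengths (-35/8, 75/8); label the merged cluster IR
  updated: d(A,IR)=35/2, d(G,IR)=5, d(IR,JVW)=157/8
iteration 4: select A,JVW (d=47/4, Q=-457/8); attach at lengths (155/32, 221/32); label the merged cluster AJVW
  updated: d(AJVW,G)=33/8, d(AJVW,IR)=203/16
iteration 5: select AJVW,G (d=33/8, Q=-349/16); attach at lengths (189/32, -57/32); label the merged cluster AGJVW
  updated: d(AGJVW,IR)=217/32
iteration 6: select AGJVW,IR (d=217/32); attach at lengths (217/64, 217/64); label the merged cluster AGIJRVW
final tree: (((A:155/32,(J:7/2,(V:9,W:-1):15/2):221/32):189/32,G:-57/32):217/64,(I:-35/8,R:75/8):217/64)
total length: 1493/32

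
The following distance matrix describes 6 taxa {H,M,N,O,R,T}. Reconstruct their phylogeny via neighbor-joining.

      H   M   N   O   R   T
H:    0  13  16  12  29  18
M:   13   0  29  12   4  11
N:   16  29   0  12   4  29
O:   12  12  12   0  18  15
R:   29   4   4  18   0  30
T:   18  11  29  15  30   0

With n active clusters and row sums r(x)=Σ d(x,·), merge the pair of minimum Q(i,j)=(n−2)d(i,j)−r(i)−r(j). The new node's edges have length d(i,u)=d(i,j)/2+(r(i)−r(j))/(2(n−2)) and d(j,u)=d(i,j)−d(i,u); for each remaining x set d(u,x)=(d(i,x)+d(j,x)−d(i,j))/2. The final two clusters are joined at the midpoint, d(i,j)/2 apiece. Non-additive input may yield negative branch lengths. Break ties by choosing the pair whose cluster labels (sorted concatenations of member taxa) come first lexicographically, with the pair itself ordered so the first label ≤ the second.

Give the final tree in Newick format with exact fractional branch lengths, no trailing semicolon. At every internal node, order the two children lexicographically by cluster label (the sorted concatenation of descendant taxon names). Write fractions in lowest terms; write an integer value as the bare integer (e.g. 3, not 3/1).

(((H:29/4,(M:2,T:9):11/4):5/2,(N:21/8,R:11/8):21/2):5/4,O:5/4)

step 1: merge (N,R) at d=4, Q=-159; branch lengths N→21/8, R→11/8; new cluster NR
  updated: d(H,NR)=41/2, d(M,NR)=29/2, d(NR,O)=13, d(NR,T)=55/2
step 2: merge (M,T) at d=11, Q=-89; branch lengths M→2, T→9; new cluster MT
  updated: d(H,MT)=10, d(MT,NR)=31/2, d(MT,O)=8
step 3: merge (H,MT) at d=10, Q=-56; branch lengths H→29/4, MT→11/4; new cluster HMT
  updated: d(HMT,NR)=13, d(HMT,O)=5
step 4: merge (HMT,NR) at d=13, Q=-31; branch lengths HMT→5/2, NR→21/2; new cluster HMNRT
  updated: d(HMNRT,O)=5/2
step 5: merge (HMNRT,O) at d=5/2; branch lengths HMNRT→5/4, O→5/4; new cluster HMNORT
final tree: (((H:29/4,(M:2,T:9):11/4):5/2,(N:21/8,R:11/8):21/2):5/4,O:5/4)
total length: 81/2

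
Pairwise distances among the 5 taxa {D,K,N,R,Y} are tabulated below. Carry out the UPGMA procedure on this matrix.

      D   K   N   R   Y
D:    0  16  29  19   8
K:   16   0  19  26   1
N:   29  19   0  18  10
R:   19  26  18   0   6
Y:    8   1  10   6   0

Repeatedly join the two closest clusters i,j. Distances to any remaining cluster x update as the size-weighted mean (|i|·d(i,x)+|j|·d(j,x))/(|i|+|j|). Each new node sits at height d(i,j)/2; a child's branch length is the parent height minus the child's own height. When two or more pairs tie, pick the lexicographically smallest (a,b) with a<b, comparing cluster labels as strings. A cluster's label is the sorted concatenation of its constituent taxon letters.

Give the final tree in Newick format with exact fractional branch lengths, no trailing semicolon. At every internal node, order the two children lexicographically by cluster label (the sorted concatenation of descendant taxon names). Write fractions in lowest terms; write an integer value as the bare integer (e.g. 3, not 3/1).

step 1: merge (K,Y) at d=1; branch lengths K→1/2, Y→1/2; new cluster KY
  updated: d(D,KY)=12, d(KY,N)=29/2, d(KY,R)=16
step 2: merge (D,KY) at d=12; branch lengths D→6, KY→11/2; new cluster DKY
  updated: d(DKY,N)=58/3, d(DKY,R)=17
step 3: merge (DKY,R) at d=17; branch lengths DKY→5/2, R→17/2; new cluster DKRY
  updated: d(DKRY,N)=19
step 4: merge (DKRY,N) at d=19; branch lengths DKRY→1, N→19/2; new cluster DKNRY
final tree: (((D:6,(K:1/2,Y:1/2):11/2):5/2,R:17/2):1,N:19/2)
total length: 34

(((D:6,(K:1/2,Y:1/2):11/2):5/2,R:17/2):1,N:19/2)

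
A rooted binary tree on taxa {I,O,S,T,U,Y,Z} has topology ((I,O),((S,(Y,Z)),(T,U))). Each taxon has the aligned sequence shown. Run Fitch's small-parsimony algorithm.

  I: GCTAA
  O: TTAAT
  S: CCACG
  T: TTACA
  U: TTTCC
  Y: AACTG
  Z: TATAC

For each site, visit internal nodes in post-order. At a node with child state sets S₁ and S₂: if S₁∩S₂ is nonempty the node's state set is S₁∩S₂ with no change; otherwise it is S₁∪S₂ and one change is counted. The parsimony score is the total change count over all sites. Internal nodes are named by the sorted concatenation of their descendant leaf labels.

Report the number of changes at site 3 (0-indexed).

3

IO@0: {G} ∪ {T} = {G,T} (union, +1)
YZ@0: {A} ∪ {T} = {A,T} (union, +1)
SYZ@0: {C} ∪ {A,T} = {A,C,T} (union, +1)
TU@0: {T} ∩ {T} = {T} (intersection, +0)
STUYZ@0: {A,C,T} ∩ {T} = {T} (intersection, +0)
IOSTUYZ@0: {G,T} ∩ {T} = {T} (intersection, +0)
IO@1: {C} ∪ {T} = {C,T} (union, +1)
YZ@1: {A} ∩ {A} = {A} (intersection, +0)
SYZ@1: {C} ∪ {A} = {A,C} (union, +1)
TU@1: {T} ∩ {T} = {T} (intersection, +0)
STUYZ@1: {A,C} ∪ {T} = {A,C,T} (union, +1)
IOSTUYZ@1: {C,T} ∩ {A,C,T} = {C,T} (intersection, +0)
IO@2: {T} ∪ {A} = {A,T} (union, +1)
YZ@2: {C} ∪ {T} = {C,T} (union, +1)
SYZ@2: {A} ∪ {C,T} = {A,C,T} (union, +1)
TU@2: {A} ∪ {T} = {A,T} (union, +1)
STUYZ@2: {A,C,T} ∩ {A,T} = {A,T} (intersection, +0)
IOSTUYZ@2: {A,T} ∩ {A,T} = {A,T} (intersection, +0)
IO@3: {A} ∩ {A} = {A} (intersection, +0)
YZ@3: {T} ∪ {A} = {A,T} (union, +1)
SYZ@3: {C} ∪ {A,T} = {A,C,T} (union, +1)
TU@3: {C} ∩ {C} = {C} (intersection, +0)
STUYZ@3: {A,C,T} ∩ {C} = {C} (intersection, +0)
IOSTUYZ@3: {A} ∪ {C} = {A,C} (union, +1)
IO@4: {A} ∪ {T} = {A,T} (union, +1)
YZ@4: {G} ∪ {C} = {C,G} (union, +1)
SYZ@4: {G} ∩ {C,G} = {G} (intersection, +0)
TU@4: {A} ∪ {C} = {A,C} (union, +1)
STUYZ@4: {G} ∪ {A,C} = {A,C,G} (union, +1)
IOSTUYZ@4: {A,T} ∩ {A,C,G} = {A} (intersection, +0)
per-site changes: [3, 3, 4, 3, 4]; total = 17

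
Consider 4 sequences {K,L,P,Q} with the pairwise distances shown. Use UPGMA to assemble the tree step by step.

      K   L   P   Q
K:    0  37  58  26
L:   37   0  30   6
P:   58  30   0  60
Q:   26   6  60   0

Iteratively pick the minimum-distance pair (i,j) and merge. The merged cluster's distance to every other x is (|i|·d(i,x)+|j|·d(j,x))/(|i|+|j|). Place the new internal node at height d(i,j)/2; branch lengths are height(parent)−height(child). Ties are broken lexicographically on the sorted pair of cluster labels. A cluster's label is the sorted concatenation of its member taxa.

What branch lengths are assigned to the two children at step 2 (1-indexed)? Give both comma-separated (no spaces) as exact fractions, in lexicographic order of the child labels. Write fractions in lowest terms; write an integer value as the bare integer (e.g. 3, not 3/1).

1. join L+Q (d=6) ⇒ LQ; edges |L|=3, |Q|=3
  updated: d(K,LQ)=63/2, d(LQ,P)=45
2. join K+LQ (d=63/2) ⇒ KLQ; edges |K|=63/4, |LQ|=51/4
  updated: d(KLQ,P)=148/3
3. join KLQ+P (d=148/3) ⇒ KLPQ; edges |KLQ|=107/12, |P|=74/3
final tree: ((K:63/4,(L:3,Q:3):51/4):107/12,P:74/3)
total length: 817/12

63/4,51/4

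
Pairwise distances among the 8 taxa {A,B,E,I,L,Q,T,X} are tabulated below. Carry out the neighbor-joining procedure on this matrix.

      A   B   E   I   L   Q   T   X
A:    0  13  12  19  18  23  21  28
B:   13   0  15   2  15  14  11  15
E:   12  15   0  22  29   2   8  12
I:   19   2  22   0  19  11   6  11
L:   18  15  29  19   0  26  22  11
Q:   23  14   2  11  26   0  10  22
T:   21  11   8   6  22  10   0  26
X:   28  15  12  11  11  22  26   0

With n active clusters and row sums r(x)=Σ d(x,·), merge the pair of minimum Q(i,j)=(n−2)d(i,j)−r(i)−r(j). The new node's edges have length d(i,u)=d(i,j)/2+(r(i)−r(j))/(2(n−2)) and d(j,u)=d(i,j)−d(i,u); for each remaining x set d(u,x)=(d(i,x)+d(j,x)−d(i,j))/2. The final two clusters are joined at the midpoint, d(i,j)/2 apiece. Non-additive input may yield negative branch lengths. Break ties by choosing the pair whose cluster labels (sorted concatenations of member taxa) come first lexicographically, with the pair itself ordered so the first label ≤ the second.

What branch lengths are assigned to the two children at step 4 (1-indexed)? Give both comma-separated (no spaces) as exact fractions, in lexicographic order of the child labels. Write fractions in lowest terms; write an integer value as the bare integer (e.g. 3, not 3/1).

1/4,7/4

step 1: merge (L,X) at d=11, Q=-199; branch lengths L→27/4, X→17/4; new cluster LX
  updated: d(A,LX)=35/2, d(B,LX)=19/2, d(E,LX)=15, d(I,LX)=19/2, d(LX,Q)=37/2, d(LX,T)=37/2
step 2: merge (E,Q) at d=2, Q=-285/2; branch lengths E→11/20, Q→29/20; new cluster EQ
  updated: d(A,EQ)=33/2, d(B,EQ)=27/2, d(EQ,I)=31/2, d(EQ,LX)=63/4, d(EQ,T)=8
step 3: merge (EQ,T) at d=8, Q=-407/4; branch lengths EQ→147/32, T→109/32; new cluster EQT
  updated: d(A,EQT)=59/4, d(B,EQT)=33/4, d(EQT,I)=27/4, d(EQT,LX)=105/8
step 4: merge (B,I) at d=2, Q=-64; branch lengths B→1/4, I→7/4; new cluster BI
  updated: d(A,BI)=15, d(BI,EQT)=13/2, d(BI,LX)=17/2
step 5: merge (A,EQT) at d=59/4, Q=-417/8; branch lengths A→339/32, EQT→133/32; new cluster AEQT
  updated: d(AEQT,BI)=27/8, d(AEQT,LX)=127/16
step 6: merge (AEQT,BI) at d=27/8, Q=-317/16; branch lengths AEQT→45/32, BI→63/32; new cluster ABEIQT
  updated: d(ABEIQT,LX)=209/32
step 7: merge (ABEIQT,LX) at d=209/32; branch lengths ABEIQT→209/64, LX→209/64; new cluster ABEILQTX
final tree: (((A:339/32,((E:11/20,Q:29/20):147/32,T:109/32):133/32):45/32,(B:1/4,I:7/4):63/32):209/64,(L:27/4,X:17/4):209/64)
total length: 1525/32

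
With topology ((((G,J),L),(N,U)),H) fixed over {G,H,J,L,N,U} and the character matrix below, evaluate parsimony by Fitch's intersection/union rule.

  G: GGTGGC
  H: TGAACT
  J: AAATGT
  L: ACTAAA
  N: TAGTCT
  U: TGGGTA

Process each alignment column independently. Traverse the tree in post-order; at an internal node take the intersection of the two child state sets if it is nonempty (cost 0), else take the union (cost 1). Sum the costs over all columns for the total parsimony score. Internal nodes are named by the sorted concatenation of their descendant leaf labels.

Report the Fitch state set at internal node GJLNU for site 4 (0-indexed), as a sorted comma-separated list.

A,C,G,T

site 0, node GJ: G={G} ∪ J={A} → {A,G} (+1)
site 0, node GJL: GJ={A,G} ∩ L={A} → {A} (+0)
site 0, node NU: N={T} ∩ U={T} → {T} (+0)
site 0, node GJLNU: GJL={A} ∪ NU={T} → {A,T} (+1)
site 0, node GHJLNU: GJLNU={A,T} ∩ H={T} → {T} (+0)
site 1, node GJ: G={G} ∪ J={A} → {A,G} (+1)
site 1, node GJL: GJ={A,G} ∪ L={C} → {A,C,G} (+1)
site 1, node NU: N={A} ∪ U={G} → {A,G} (+1)
site 1, node GJLNU: GJL={A,C,G} ∩ NU={A,G} → {A,G} (+0)
site 1, node GHJLNU: GJLNU={A,G} ∩ H={G} → {G} (+0)
site 2, node GJ: G={T} ∪ J={A} → {A,T} (+1)
site 2, node GJL: GJ={A,T} ∩ L={T} → {T} (+0)
site 2, node NU: N={G} ∩ U={G} → {G} (+0)
site 2, node GJLNU: GJL={T} ∪ NU={G} → {G,T} (+1)
site 2, node GHJLNU: GJLNU={G,T} ∪ H={A} → {A,G,T} (+1)
site 3, node GJ: G={G} ∪ J={T} → {G,T} (+1)
site 3, node GJL: GJ={G,T} ∪ L={A} → {A,G,T} (+1)
site 3, node NU: N={T} ∪ U={G} → {G,T} (+1)
site 3, node GJLNU: GJL={A,G,T} ∩ NU={G,T} → {G,T} (+0)
site 3, node GHJLNU: GJLNU={G,T} ∪ H={A} → {A,G,T} (+1)
site 4, node GJ: G={G} ∩ J={G} → {G} (+0)
site 4, node GJL: GJ={G} ∪ L={A} → {A,G} (+1)
site 4, node NU: N={C} ∪ U={T} → {C,T} (+1)
site 4, node GJLNU: GJL={A,G} ∪ NU={C,T} → {A,C,G,T} (+1)
site 4, node GHJLNU: GJLNU={A,C,G,T} ∩ H={C} → {C} (+0)
site 5, node GJ: G={C} ∪ J={T} → {C,T} (+1)
site 5, node GJL: GJ={C,T} ∪ L={A} → {A,C,T} (+1)
site 5, node NU: N={T} ∪ U={A} → {A,T} (+1)
site 5, node GJLNU: GJL={A,C,T} ∩ NU={A,T} → {A,T} (+0)
site 5, node GHJLNU: GJLNU={A,T} ∩ H={T} → {T} (+0)
per-site changes: [2, 3, 3, 4, 3, 3]; total = 18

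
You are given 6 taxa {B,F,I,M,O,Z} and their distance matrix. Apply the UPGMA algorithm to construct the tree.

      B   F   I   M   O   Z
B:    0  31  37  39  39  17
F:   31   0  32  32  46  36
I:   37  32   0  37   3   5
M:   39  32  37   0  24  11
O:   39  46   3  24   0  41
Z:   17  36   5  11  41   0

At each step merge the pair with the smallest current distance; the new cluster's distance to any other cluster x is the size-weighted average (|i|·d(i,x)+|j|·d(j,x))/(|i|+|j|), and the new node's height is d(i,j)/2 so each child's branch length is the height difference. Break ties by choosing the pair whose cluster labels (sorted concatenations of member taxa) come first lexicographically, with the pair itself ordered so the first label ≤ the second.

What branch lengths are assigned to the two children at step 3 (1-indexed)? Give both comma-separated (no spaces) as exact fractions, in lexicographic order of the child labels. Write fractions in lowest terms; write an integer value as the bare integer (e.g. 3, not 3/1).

step 1: merge (I,O) at d=3; branch lengths I→3/2, O→3/2; new cluster IO
  updated: d(B,IO)=38, d(F,IO)=39, d(IO,M)=61/2, d(IO,Z)=23
step 2: merge (M,Z) at d=11; branch lengths M→11/2, Z→11/2; new cluster MZ
  updated: d(B,MZ)=28, d(F,MZ)=34, d(IO,MZ)=107/4
step 3: merge (IO,MZ) at d=107/4; branch lengths IO→95/8, MZ→63/8; new cluster IMOZ
  updated: d(B,IMOZ)=33, d(F,IMOZ)=73/2
step 4: merge (B,F) at d=31; branch lengths B→31/2, F→31/2; new cluster BF
  updated: d(BF,IMOZ)=139/4
step 5: merge (BF,IMOZ) at d=139/4; branch lengths BF→15/8, IMOZ→4; new cluster BFIMOZ
final tree: ((B:31/2,F:31/2):15/8,((I:3/2,O:3/2):95/8,(M:11/2,Z:11/2):63/8):4)
total length: 565/8

95/8,63/8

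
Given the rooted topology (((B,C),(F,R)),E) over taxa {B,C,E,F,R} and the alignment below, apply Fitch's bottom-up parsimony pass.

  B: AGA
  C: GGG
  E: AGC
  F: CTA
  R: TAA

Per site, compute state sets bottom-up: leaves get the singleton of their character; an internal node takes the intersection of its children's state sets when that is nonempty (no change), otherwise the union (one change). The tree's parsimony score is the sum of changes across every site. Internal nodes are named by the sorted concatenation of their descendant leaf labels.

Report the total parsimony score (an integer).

7

[col 0] BC: children B:{A}, C:{G} ∪→ {A,G}; cost 1
[col 0] FR: children F:{C}, R:{T} ∪→ {C,T}; cost 1
[col 0] BCFR: children BC:{A,G}, FR:{C,T} ∪→ {A,C,G,T}; cost 1
[col 0] BCEFR: children BCFR:{A,C,G,T}, E:{A} ∩→ {A}; cost 0
[col 1] BC: children B:{G}, C:{G} ∩→ {G}; cost 0
[col 1] FR: children F:{T}, R:{A} ∪→ {A,T}; cost 1
[col 1] BCFR: children BC:{G}, FR:{A,T} ∪→ {A,G,T}; cost 1
[col 1] BCEFR: children BCFR:{A,G,T}, E:{G} ∩→ {G}; cost 0
[col 2] BC: children B:{A}, C:{G} ∪→ {A,G}; cost 1
[col 2] FR: children F:{A}, R:{A} ∩→ {A}; cost 0
[col 2] BCFR: children BC:{A,G}, FR:{A} ∩→ {A}; cost 0
[col 2] BCEFR: children BCFR:{A}, E:{C} ∪→ {A,C}; cost 1
per-site changes: [3, 2, 2]; total = 7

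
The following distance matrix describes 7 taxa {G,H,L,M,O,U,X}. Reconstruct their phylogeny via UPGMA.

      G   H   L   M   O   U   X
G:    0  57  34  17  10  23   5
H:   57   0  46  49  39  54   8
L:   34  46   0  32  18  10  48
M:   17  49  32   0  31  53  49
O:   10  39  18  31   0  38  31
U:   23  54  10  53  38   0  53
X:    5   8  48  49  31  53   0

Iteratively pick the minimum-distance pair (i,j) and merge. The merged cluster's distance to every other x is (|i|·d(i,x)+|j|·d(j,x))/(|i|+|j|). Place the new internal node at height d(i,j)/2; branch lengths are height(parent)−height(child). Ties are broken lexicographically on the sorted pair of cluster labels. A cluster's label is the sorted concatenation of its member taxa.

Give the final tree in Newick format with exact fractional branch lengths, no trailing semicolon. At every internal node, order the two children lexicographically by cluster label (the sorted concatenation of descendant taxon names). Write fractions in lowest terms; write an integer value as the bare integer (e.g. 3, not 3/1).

(((((G:5/2,X:5/2):31/4,O:41/4):71/12,M:97/6):121/48,(L:5,U:5):219/16):115/48,H:253/12)

1. join G+X (d=5) ⇒ GX; edges |G|=5/2, |X|=5/2
  updated: d(GX,H)=65/2, d(GX,L)=41, d(GX,M)=33, d(GX,O)=41/2, d(GX,U)=38
2. join L+U (d=10) ⇒ LU; edges |L|=5, |U|=5
  updated: d(GX,LU)=79/2, d(H,LU)=50, d(LU,M)=85/2, d(LU,O)=28
3. join GX+O (d=41/2) ⇒ GOX; edges |GX|=31/4, |O|=41/4
  updated: d(GOX,H)=104/3, d(GOX,LU)=107/3, d(GOX,M)=97/3
4. join GOX+M (d=97/3) ⇒ GMOX; edges |GOX|=71/12, |M|=97/6
  updated: d(GMOX,H)=153/4, d(GMOX,LU)=299/8
5. join GMOX+LU (d=299/8) ⇒ GLMOUX; edges |GMOX|=121/48, |LU|=219/16
  updated: d(GLMOUX,H)=253/6
6. join GLMOUX+H (d=253/6) ⇒ GHLMOUX; edges |GLMOUX|=115/48, |H|=253/12
final tree: (((((G:5/2,X:5/2):31/4,O:41/4):71/12,M:97/6):121/48,(L:5,U:5):219/16):115/48,H:253/12)
total length: 4549/48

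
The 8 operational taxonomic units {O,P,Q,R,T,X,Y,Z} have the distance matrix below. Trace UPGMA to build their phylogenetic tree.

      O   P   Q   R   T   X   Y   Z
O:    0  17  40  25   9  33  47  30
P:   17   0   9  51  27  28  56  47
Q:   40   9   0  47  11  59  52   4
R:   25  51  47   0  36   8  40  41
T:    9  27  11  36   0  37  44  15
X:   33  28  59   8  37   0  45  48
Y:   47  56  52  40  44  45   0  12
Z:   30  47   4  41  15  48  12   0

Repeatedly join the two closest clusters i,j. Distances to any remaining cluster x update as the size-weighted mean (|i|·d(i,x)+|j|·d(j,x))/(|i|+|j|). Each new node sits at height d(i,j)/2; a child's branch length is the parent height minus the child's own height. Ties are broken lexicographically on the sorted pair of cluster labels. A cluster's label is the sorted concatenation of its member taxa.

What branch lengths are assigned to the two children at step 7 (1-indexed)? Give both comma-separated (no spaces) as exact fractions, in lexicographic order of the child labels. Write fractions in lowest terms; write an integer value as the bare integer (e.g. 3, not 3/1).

25/28,148/7

iteration 1: select Q,Z (d=4); attach at lengths (2, 2); label the merged cluster QZ
  updated: d(O,QZ)=35, d(P,QZ)=28, d(QZ,R)=44, d(QZ,T)=13, d(QZ,X)=107/2, d(QZ,Y)=32
iteration 2: select R,X (d=8); attach at lengths (4, 4); label the merged cluster RX
  updated: d(O,RX)=29, d(P,RX)=79/2, d(QZ,RX)=195/4, d(RX,T)=73/2, d(RX,Y)=85/2
iteration 3: select O,T (d=9); attach at lengths (9/2, 9/2); label the merged cluster OT
  updated: d(OT,P)=22, d(OT,QZ)=24, d(OT,RX)=131/4, d(OT,Y)=91/2
iteration 4: select OT,P (d=22); attach at lengths (13/2, 11); label the merged cluster OPT
  updated: d(OPT,QZ)=76/3, d(OPT,RX)=35, d(OPT,Y)=49
iteration 5: select OPT,QZ (d=76/3); attach at lengths (5/3, 32/3); label the merged cluster OPQTZ
  updated: d(OPQTZ,RX)=81/2, d(OPQTZ,Y)=211/5
iteration 6: select OPQTZ,RX (d=81/2); attach at lengths (91/12, 65/4); label the merged cluster OPQRTXZ
  updated: d(OPQRTXZ,Y)=296/7
iteration 7: select OPQRTXZ,Y (d=296/7); attach at lengths (25/28, 148/7); label the merged cluster OPQRTXYZ
final tree: (((((O:9/2,T:9/2):13/2,P:11):5/3,(Q:2,Z:2):32/3):91/12,(R:4,X:4):65/4):25/28,Y:148/7)
total length: 8123/84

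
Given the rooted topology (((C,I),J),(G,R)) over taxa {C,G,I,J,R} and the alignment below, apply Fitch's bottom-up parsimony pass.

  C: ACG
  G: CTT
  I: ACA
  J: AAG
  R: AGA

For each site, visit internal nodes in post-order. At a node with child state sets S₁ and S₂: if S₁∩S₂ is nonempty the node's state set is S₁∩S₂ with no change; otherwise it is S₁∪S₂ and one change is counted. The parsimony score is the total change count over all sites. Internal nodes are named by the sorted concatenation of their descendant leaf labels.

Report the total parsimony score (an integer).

site 0, node CI: C={A} ∩ I={A} → {A} (+0)
site 0, node CIJ: CI={A} ∩ J={A} → {A} (+0)
site 0, node GR: G={C} ∪ R={A} → {A,C} (+1)
site 0, node CGIJR: CIJ={A} ∩ GR={A,C} → {A} (+0)
site 1, node CI: C={C} ∩ I={C} → {C} (+0)
site 1, node CIJ: CI={C} ∪ J={A} → {A,C} (+1)
site 1, node GR: G={T} ∪ R={G} → {G,T} (+1)
site 1, node CGIJR: CIJ={A,C} ∪ GR={G,T} → {A,C,G,T} (+1)
site 2, node CI: C={G} ∪ I={A} → {A,G} (+1)
site 2, node CIJ: CI={A,G} ∩ J={G} → {G} (+0)
site 2, node GR: G={T} ∪ R={A} → {A,T} (+1)
site 2, node CGIJR: CIJ={G} ∪ GR={A,T} → {A,G,T} (+1)
per-site changes: [1, 3, 3]; total = 7

7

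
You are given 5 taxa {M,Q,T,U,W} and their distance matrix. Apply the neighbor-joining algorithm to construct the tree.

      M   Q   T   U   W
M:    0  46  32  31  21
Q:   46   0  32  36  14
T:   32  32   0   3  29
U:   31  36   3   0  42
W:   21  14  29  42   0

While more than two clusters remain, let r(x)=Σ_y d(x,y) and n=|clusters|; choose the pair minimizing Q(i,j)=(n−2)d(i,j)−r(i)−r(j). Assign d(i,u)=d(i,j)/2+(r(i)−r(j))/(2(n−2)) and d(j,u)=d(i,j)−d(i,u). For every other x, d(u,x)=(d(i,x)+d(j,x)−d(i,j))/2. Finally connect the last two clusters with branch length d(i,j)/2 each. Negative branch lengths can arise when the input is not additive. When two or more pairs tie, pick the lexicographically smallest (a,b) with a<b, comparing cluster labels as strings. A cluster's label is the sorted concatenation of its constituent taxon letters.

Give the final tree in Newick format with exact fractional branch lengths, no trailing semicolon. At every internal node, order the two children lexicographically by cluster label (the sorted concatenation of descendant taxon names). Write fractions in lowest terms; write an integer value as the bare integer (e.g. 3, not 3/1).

(((M:121/8,(T:-7/6,U:25/6):119/8):91/8,Q:103/8):9/16,W:9/16)

1. join T+U (d=3, Q=-199) ⇒ TU; edges |T|=-7/6, |U|=25/6
  updated: d(M,TU)=30, d(Q,TU)=65/2, d(TU,W)=34
2. join M+TU (d=30, Q=-267/2) ⇒ MTU; edges |M|=121/8, |TU|=119/8
  updated: d(MTU,Q)=97/4, d(MTU,W)=25/2
3. join MTU+Q (d=97/4, Q=-203/4) ⇒ MQTU; edges |MTU|=91/8, |Q|=103/8
  updated: d(MQTU,W)=9/8
4. join MQTU+W (d=9/8) ⇒ MQTUW; edges |MQTU|=9/16, |W|=9/16
final tree: (((M:121/8,(T:-7/6,U:25/6):119/8):91/8,Q:103/8):9/16,W:9/16)
total length: 467/8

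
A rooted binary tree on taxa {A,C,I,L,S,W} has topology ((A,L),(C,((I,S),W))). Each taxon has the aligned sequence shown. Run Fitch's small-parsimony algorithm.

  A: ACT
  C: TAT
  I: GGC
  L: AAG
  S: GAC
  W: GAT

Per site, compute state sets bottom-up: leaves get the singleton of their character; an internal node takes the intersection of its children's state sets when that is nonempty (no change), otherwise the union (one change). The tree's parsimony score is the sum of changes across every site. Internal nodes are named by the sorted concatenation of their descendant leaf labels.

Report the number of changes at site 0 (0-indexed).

2

AL@0: {A} ∩ {A} = {A} (intersection, +0)
IS@0: {G} ∩ {G} = {G} (intersection, +0)
ISW@0: {G} ∩ {G} = {G} (intersection, +0)
CISW@0: {T} ∪ {G} = {G,T} (union, +1)
ACILSW@0: {A} ∪ {G,T} = {A,G,T} (union, +1)
AL@1: {C} ∪ {A} = {A,C} (union, +1)
IS@1: {G} ∪ {A} = {A,G} (union, +1)
ISW@1: {A,G} ∩ {A} = {A} (intersection, +0)
CISW@1: {A} ∩ {A} = {A} (intersection, +0)
ACILSW@1: {A,C} ∩ {A} = {A} (intersection, +0)
AL@2: {T} ∪ {G} = {G,T} (union, +1)
IS@2: {C} ∩ {C} = {C} (intersection, +0)
ISW@2: {C} ∪ {T} = {C,T} (union, +1)
CISW@2: {T} ∩ {C,T} = {T} (intersection, +0)
ACILSW@2: {G,T} ∩ {T} = {T} (intersection, +0)
per-site changes: [2, 2, 2]; total = 6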